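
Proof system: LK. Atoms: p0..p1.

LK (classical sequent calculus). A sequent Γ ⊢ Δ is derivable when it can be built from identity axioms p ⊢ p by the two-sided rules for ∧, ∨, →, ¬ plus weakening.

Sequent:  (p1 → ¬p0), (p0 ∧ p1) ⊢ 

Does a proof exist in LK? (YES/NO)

Derivation (root first):
[∧L] (p1 → ¬p0), (p0 ∧ p1) ⊢ 
  [→L] p1, p0, (p1 → ¬p0) ⊢ 
    [Ax] p1 ⊢ p1
    [¬L] p0, ¬p0 ⊢ 
      [Ax] p0 ⊢ p0

Result: YES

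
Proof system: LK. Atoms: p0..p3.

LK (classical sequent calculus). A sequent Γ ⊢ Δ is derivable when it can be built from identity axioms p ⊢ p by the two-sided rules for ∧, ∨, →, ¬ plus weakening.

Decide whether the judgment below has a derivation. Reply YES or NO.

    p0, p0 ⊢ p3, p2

Enumerate valuations to refute Γ ⊢ Δ:
  v=0000: Γ:[p0=F, p0=F] Δ:[p3=F, p2=F] refutes=False
  v=0001: Γ:[p0=F, p0=F] Δ:[p3=T, p2=F] refutes=False
  v=0010: Γ:[p0=F, p0=F] Δ:[p3=F, p2=T] refutes=False
  v=0011: Γ:[p0=F, p0=F] Δ:[p3=T, p2=T] refutes=False
  v=0100: Γ:[p0=F, p0=F] Δ:[p3=F, p2=F] refutes=False
  v=0101: Γ:[p0=F, p0=F] Δ:[p3=T, p2=F] refutes=False
  v=0110: Γ:[p0=F, p0=F] Δ:[p3=F, p2=T] refutes=False
  v=0111: Γ:[p0=F, p0=F] Δ:[p3=T, p2=T] refutes=False
  v=1000: Γ:[p0=T, p0=T] Δ:[p3=F, p2=F] refutes=True  ← countermodel

Result: NO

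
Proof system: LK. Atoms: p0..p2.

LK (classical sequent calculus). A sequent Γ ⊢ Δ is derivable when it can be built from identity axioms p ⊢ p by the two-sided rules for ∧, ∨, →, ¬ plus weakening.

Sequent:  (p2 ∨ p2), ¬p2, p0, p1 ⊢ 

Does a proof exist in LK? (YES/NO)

Derivation (root first):
[WL] (p2 ∨ p2), ¬p2, p0, p1 ⊢ 
  [WL] (p2 ∨ p2), ¬p2, p0 ⊢ 
    [¬L] (p2 ∨ p2), ¬p2 ⊢ 
      [∨L] (p2 ∨ p2) ⊢ p2
        [Ax] p2 ⊢ p2
        [Ax] p2 ⊢ p2

Result: YES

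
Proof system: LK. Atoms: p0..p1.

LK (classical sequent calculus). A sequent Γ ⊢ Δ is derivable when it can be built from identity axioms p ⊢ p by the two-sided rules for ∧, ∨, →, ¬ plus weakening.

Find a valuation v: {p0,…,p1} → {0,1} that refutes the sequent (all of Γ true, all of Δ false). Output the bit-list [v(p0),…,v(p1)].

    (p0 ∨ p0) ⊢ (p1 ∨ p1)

Truth-table refutation:
  v=00: Γ:[(p0 ∨ p0)=F] Δ:[(p1 ∨ p1)=F] refutes=False
  v=01: Γ:[(p0 ∨ p0)=F] Δ:[(p1 ∨ p1)=T] refutes=False
  v=10: Γ:[(p0 ∨ p0)=T] Δ:[(p1 ∨ p1)=F] refutes=True  ← countermodel

Result: [1, 0]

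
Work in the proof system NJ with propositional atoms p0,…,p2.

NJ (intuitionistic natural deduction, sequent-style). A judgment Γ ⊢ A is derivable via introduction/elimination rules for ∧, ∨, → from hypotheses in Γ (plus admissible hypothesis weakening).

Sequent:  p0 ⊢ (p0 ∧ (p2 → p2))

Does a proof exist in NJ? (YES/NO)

Proof tree:
[∧I] p0 ⊢ (p0 ∧ (p2 → p2))
  [Ax] p0 ⊢ p0
  [→I]  ⊢ (p2 → p2)
    [Ax] p2 ⊢ p2

Result: YES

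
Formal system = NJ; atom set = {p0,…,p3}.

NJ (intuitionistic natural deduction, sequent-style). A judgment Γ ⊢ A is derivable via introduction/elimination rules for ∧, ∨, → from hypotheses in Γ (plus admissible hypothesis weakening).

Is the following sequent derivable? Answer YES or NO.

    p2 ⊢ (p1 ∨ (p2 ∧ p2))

Proof tree:
[∨I₂] p2 ⊢ (p1 ∨ (p2 ∧ p2))
  [∧I] p2 ⊢ (p2 ∧ p2)
    [Ax] p2 ⊢ p2
    [Ax] p2 ⊢ p2

Result: YES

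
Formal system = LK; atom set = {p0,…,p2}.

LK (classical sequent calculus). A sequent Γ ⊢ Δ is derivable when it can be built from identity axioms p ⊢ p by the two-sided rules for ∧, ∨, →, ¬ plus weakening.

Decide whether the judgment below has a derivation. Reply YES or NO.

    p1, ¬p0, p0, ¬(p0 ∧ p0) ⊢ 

Derivation (root first):
[¬L] p1, ¬p0, p0, ¬(p0 ∧ p0) ⊢ 
  [∧R] p1, ¬p0, p0 ⊢ (p0 ∧ p0)
    [WL] p0, p1 ⊢ p0
      [Ax] p0 ⊢ p0
    [¬L] p0, ¬p0 ⊢ p0
      [WR] p0 ⊢ p0, p0
        [Ax] p0 ⊢ p0

Result: YES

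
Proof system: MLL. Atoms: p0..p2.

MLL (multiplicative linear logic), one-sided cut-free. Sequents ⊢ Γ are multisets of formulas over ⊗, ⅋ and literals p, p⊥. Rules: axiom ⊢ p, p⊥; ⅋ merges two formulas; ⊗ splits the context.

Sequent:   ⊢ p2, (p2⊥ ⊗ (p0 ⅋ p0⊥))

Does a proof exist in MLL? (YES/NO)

Derivation trace:
[⊗]  ⊢ p2, (p2⊥ ⊗ (p0 ⅋ p0⊥))
  [Ax]  ⊢ p2, p2⊥
  [⅋]  ⊢ (p0 ⅋ p0⊥)
    [Ax]  ⊢ p0, p0⊥

Result: YES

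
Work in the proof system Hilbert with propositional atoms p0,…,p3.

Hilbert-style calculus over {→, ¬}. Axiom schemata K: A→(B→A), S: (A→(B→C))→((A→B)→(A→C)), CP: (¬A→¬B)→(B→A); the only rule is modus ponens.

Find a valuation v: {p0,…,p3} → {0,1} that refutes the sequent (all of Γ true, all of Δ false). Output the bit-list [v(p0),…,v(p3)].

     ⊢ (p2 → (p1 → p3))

Truth-table refutation:
  v=0000: Γ:[] Δ:[(p2 → (p1 → p3))=T] refutes=False
  v=0001: Γ:[] Δ:[(p2 → (p1 → p3))=T] refutes=False
  v=0010: Γ:[] Δ:[(p2 → (p1 → p3))=T] refutes=False
  v=0011: Γ:[] Δ:[(p2 → (p1 → p3))=T] refutes=False
  v=0100: Γ:[] Δ:[(p2 → (p1 → p3))=T] refutes=False
  v=0101: Γ:[] Δ:[(p2 → (p1 → p3))=T] refutes=False
  v=0110: Γ:[] Δ:[(p2 → (p1 → p3))=F] refutes=True  ← countermodel

Result: [0, 1, 1, 0]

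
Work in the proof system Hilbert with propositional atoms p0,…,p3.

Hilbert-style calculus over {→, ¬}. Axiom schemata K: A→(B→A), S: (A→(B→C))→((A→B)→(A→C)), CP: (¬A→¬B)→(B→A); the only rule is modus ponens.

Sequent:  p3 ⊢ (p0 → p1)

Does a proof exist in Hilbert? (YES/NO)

Truth-table refutation:
  v=0000: Γ:[p3=F] Δ:[(p0 → p1)=T] refutes=False
  v=0001: Γ:[p3=T] Δ:[(p0 → p1)=T] refutes=False
  v=0010: Γ:[p3=F] Δ:[(p0 → p1)=T] refutes=False
  v=0011: Γ:[p3=T] Δ:[(p0 → p1)=T] refutes=False
  v=0100: Γ:[p3=F] Δ:[(p0 → p1)=T] refutes=False
  v=0101: Γ:[p3=T] Δ:[(p0 → p1)=T] refutes=False
  v=0110: Γ:[p3=F] Δ:[(p0 → p1)=T] refutes=False
  v=0111: Γ:[p3=T] Δ:[(p0 → p1)=T] refutes=False
  v=1000: Γ:[p3=F] Δ:[(p0 → p1)=F] refutes=False
  v=1001: Γ:[p3=T] Δ:[(p0 → p1)=F] refutes=True  ← countermodel

Result: NO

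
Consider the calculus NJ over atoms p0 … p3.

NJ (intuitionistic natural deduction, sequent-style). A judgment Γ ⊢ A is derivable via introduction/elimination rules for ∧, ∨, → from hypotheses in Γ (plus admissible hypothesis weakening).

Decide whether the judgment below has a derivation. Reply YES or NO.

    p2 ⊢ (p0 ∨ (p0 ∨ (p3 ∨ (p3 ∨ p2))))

Derivation (root first):
[∨I₂] p2 ⊢ (p0 ∨ (p0 ∨ (p3 ∨ (p3 ∨ p2))))
  [∨I₂] p2 ⊢ (p0 ∨ (p3 ∨ (p3 ∨ p2)))
    [∨I₂] p2 ⊢ (p3 ∨ (p3 ∨ p2))
      [∨I₂] p2 ⊢ (p3 ∨ p2)
        [Ax] p2 ⊢ p2

Result: YES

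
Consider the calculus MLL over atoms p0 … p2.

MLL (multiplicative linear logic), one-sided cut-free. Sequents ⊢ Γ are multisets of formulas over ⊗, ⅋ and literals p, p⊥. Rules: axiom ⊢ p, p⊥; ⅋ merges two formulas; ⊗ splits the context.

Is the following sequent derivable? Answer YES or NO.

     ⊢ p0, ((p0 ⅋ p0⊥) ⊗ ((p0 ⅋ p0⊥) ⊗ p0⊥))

Derivation (root first):
[⊗]  ⊢ p0, ((p0 ⅋ p0⊥) ⊗ ((p0 ⅋ p0⊥) ⊗ p0⊥))
  [⅋]  ⊢ (p0 ⅋ p0⊥)
    [Ax]  ⊢ p0, p0⊥
  [⊗]  ⊢ p0, ((p0 ⅋ p0⊥) ⊗ p0⊥)
    [⅋]  ⊢ (p0 ⅋ p0⊥)
      [Ax]  ⊢ p0, p0⊥
    [Ax]  ⊢ p0, p0⊥

Result: YES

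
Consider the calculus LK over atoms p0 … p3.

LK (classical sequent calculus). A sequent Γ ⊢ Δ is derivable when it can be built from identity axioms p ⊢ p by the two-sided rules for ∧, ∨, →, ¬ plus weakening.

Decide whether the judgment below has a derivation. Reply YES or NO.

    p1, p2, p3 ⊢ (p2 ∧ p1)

Derivation trace:
[∧R] p1, p2, p3 ⊢ (p2 ∧ p1)
  [WL] p2, p3 ⊢ p2
    [Ax] p2 ⊢ p2
  [Ax] p1 ⊢ p1

Result: YES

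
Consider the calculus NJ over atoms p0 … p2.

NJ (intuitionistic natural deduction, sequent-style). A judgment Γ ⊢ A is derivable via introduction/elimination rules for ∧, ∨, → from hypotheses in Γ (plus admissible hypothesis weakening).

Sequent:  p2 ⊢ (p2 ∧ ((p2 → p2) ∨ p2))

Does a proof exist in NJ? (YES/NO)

Proof tree:
[∧I] p2 ⊢ (p2 ∧ ((p2 → p2) ∨ p2))
  [Ax] p2 ⊢ p2
  [∨I₁]  ⊢ ((p2 → p2) ∨ p2)
    [→I]  ⊢ (p2 → p2)
      [Ax] p2 ⊢ p2

Result: YES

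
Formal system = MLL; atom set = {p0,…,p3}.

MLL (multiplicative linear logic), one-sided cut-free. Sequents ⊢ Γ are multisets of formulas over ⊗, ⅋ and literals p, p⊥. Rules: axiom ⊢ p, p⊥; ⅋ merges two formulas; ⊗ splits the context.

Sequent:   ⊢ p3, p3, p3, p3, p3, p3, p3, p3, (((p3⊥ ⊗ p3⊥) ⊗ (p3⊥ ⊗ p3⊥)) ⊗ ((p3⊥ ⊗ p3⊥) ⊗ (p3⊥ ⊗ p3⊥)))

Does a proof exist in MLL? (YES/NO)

Proof tree:
[⊗]  ⊢ p3, p3, p3, p3, p3, p3, p3, p3, (((p3⊥ ⊗ p3⊥) ⊗ (p3⊥ ⊗ p3⊥)) ⊗ ((p3⊥ ⊗ p3⊥) ⊗ (p3⊥ ⊗ p3⊥)))
  [⊗]  ⊢ p3, p3, p3, p3, ((p3⊥ ⊗ p3⊥) ⊗ (p3⊥ ⊗ p3⊥))
    [⊗]  ⊢ p3, p3, (p3⊥ ⊗ p3⊥)
      [Ax]  ⊢ p3, p3⊥
      [Ax]  ⊢ p3, p3⊥
    [⊗]  ⊢ p3, p3, (p3⊥ ⊗ p3⊥)
      [Ax]  ⊢ p3, p3⊥
      [Ax]  ⊢ p3, p3⊥
  [⊗]  ⊢ p3, p3, p3, p3, ((p3⊥ ⊗ p3⊥) ⊗ (p3⊥ ⊗ p3⊥))
    [⊗]  ⊢ p3, p3, (p3⊥ ⊗ p3⊥)
      [Ax]  ⊢ p3, p3⊥
      [Ax]  ⊢ p3, p3⊥
    [⊗]  ⊢ p3, p3, (p3⊥ ⊗ p3⊥)
      [Ax]  ⊢ p3, p3⊥
      [Ax]  ⊢ p3, p3⊥

Result: YES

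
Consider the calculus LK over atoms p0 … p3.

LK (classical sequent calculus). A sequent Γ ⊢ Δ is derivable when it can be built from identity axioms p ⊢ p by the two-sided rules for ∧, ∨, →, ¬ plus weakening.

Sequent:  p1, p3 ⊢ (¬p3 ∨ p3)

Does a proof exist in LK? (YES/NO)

Derivation (root first):
[∨R] p1, p3 ⊢ (¬p3 ∨ p3)
  [WL] p1, p3 ⊢ p3, ¬p3
    [WL] p1 ⊢ p3, ¬p3
      [¬R]  ⊢ p3, ¬p3
        [Ax] p3 ⊢ p3

Result: YES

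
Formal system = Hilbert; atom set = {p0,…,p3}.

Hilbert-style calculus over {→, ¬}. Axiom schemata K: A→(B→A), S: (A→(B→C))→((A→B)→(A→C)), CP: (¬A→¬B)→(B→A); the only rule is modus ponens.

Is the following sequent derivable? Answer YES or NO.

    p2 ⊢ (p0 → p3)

Search for a countermodel by truth-table:
  v=0000: Γ:[p2=F] Δ:[(p0 → p3)=T] refutes=False
  v=0001: Γ:[p2=F] Δ:[(p0 → p3)=T] refutes=False
  v=0010: Γ:[p2=T] Δ:[(p0 → p3)=T] refutes=False
  v=0011: Γ:[p2=T] Δ:[(p0 → p3)=T] refutes=False
  v=0100: Γ:[p2=F] Δ:[(p0 → p3)=T] refutes=False
  v=0101: Γ:[p2=F] Δ:[(p0 → p3)=T] refutes=False
  v=0110: Γ:[p2=T] Δ:[(p0 → p3)=T] refutes=False
  v=0111: Γ:[p2=T] Δ:[(p0 → p3)=T] refutes=False
  v=1000: Γ:[p2=F] Δ:[(p0 → p3)=F] refutes=False
  v=1001: Γ:[p2=F] Δ:[(p0 → p3)=T] refutes=False
  v=1010: Γ:[p2=T] Δ:[(p0 → p3)=F] refutes=True  ← countermodel

Result: NO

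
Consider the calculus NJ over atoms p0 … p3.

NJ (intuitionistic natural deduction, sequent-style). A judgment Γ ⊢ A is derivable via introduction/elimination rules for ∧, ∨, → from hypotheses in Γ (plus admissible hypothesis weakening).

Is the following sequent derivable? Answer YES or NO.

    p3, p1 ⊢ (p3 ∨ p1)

Proof tree:
[Wk] p3, p1 ⊢ (p3 ∨ p1)
  [∨I₁] p3 ⊢ (p3 ∨ p1)
    [Ax] p3 ⊢ p3

Result: YES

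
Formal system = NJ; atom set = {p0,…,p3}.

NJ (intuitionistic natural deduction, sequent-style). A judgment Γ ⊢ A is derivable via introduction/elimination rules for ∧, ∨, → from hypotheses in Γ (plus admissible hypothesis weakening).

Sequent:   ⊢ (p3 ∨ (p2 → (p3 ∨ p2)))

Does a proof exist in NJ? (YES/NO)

Proof tree:
[∨I₂]  ⊢ (p3 ∨ (p2 → (p3 ∨ p2)))
  [→I]  ⊢ (p2 → (p3 ∨ p2))
    [∨I₂] p2 ⊢ (p3 ∨ p2)
      [Ax] p2 ⊢ p2

Result: YES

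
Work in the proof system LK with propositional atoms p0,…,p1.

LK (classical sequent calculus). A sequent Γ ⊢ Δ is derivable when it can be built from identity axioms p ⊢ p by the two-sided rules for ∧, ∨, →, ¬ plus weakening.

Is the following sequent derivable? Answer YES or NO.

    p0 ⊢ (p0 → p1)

Truth-table refutation:
  v=00: Γ:[p0=F] Δ:[(p0 → p1)=T] refutes=False
  v=01: Γ:[p0=F] Δ:[(p0 → p1)=T] refutes=False
  v=10: Γ:[p0=T] Δ:[(p0 → p1)=F] refutes=True  ← countermodel

Result: NO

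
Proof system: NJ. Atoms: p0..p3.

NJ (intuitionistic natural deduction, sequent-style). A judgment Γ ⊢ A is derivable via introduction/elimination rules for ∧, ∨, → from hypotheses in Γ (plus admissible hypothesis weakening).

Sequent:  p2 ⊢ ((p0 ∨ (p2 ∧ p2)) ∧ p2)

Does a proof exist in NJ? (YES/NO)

Derivation (root first):
[∧I] p2 ⊢ ((p0 ∨ (p2 ∧ p2)) ∧ p2)
  [∨I₂] p2 ⊢ (p0 ∨ (p2 ∧ p2))
    [∧I] p2 ⊢ (p2 ∧ p2)
      [Ax] p2 ⊢ p2
      [Ax] p2 ⊢ p2
  [Ax] p2 ⊢ p2

Result: YES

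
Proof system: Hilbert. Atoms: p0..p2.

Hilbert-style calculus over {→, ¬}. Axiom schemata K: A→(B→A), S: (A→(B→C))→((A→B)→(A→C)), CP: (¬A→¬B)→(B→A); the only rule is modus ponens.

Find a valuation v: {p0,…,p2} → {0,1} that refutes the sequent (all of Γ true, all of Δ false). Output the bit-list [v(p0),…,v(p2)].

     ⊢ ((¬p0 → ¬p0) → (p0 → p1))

Truth-table refutation:
  v=000: Γ:[] Δ:[((¬p0 → ¬p0) → (p0 → p1))=T] refutes=False
  v=001: Γ:[] Δ:[((¬p0 → ¬p0) → (p0 → p1))=T] refutes=False
  v=010: Γ:[] Δ:[((¬p0 → ¬p0) → (p0 → p1))=T] refutes=False
  v=011: Γ:[] Δ:[((¬p0 → ¬p0) → (p0 → p1))=T] refutes=False
  v=100: Γ:[] Δ:[((¬p0 → ¬p0) → (p0 → p1))=F] refutes=True  ← countermodel

Result: [1, 0, 0]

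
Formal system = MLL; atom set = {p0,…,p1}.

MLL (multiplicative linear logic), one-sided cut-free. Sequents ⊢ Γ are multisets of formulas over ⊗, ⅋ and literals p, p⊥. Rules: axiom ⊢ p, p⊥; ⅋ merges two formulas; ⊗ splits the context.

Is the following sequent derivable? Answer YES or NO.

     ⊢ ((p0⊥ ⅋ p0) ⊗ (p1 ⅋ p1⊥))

Derivation (root first):
[⊗]  ⊢ ((p0⊥ ⅋ p0) ⊗ (p1 ⅋ p1⊥))
  [⅋]  ⊢ (p0⊥ ⅋ p0)
    [Ax]  ⊢ p0, p0⊥
  [⅋]  ⊢ (p1 ⅋ p1⊥)
    [Ax]  ⊢ p1, p1⊥

Result: YES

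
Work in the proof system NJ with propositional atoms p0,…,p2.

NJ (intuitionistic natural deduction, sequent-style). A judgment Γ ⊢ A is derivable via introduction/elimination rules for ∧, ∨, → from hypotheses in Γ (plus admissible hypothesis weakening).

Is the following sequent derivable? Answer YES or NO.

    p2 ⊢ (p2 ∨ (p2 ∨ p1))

Proof tree:
[∨I₂] p2 ⊢ (p2 ∨ (p2 ∨ p1))
  [∨I₁] p2 ⊢ (p2 ∨ p1)
    [Ax] p2 ⊢ p2

Result: YES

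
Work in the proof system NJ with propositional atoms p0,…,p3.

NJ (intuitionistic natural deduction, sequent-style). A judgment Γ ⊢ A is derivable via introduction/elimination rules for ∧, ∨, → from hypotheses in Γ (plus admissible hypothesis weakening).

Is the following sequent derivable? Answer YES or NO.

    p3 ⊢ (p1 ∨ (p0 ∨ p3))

Derivation (root first):
[∨I₂] p3 ⊢ (p1 ∨ (p0 ∨ p3))
  [∨I₂] p3 ⊢ (p0 ∨ p3)
    [Ax] p3 ⊢ p3

Result: YES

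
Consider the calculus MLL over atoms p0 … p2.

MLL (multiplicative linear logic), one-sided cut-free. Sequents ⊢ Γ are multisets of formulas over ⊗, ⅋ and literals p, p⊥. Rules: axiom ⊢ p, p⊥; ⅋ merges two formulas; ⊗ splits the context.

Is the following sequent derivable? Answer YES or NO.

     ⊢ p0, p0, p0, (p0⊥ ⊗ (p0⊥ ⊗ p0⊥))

Proof tree:
[⊗]  ⊢ p0, p0, p0, (p0⊥ ⊗ (p0⊥ ⊗ p0⊥))
  [Ax]  ⊢ p0, p0⊥
  [⊗]  ⊢ p0, p0, (p0⊥ ⊗ p0⊥)
    [Ax]  ⊢ p0, p0⊥
    [Ax]  ⊢ p0, p0⊥

Result: YES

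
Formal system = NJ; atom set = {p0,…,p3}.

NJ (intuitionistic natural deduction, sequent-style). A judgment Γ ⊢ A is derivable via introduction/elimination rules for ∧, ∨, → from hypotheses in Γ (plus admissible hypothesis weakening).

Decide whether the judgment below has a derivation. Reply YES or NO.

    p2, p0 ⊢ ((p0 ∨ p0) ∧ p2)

Derivation trace:
[∧I] p2, p0 ⊢ ((p0 ∨ p0) ∧ p2)
  [∨I₁] p0 ⊢ (p0 ∨ p0)
    [Ax] p0 ⊢ p0
  [Ax] p2 ⊢ p2

Result: YES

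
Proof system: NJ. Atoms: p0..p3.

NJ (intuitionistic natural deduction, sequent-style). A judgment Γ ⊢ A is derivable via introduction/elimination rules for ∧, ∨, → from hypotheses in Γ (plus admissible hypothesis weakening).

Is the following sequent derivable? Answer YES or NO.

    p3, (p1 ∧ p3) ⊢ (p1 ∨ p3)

Derivation trace:
[∨I₂] p3, (p1 ∧ p3) ⊢ (p1 ∨ p3)
  [Wk] p3, (p1 ∧ p3) ⊢ p3
    [Ax] p3 ⊢ p3

Result: YES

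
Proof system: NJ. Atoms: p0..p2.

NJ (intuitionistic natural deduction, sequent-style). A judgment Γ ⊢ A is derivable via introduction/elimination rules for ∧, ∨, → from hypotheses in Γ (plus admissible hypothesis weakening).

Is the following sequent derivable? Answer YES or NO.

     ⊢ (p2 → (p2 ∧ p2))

Derivation (root first):
[→I]  ⊢ (p2 → (p2 ∧ p2))
  [∧I] p2 ⊢ (p2 ∧ p2)
    [Ax] p2 ⊢ p2
    [Ax] p2 ⊢ p2

Result: YES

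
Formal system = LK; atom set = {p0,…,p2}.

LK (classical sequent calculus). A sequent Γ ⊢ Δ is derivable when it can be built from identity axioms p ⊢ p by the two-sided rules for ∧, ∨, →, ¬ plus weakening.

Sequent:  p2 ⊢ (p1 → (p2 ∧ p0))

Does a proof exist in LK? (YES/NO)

Enumerate valuations to refute Γ ⊢ Δ:
  v=000: Γ:[p2=F] Δ:[(p1 → (p2 ∧ p0))=T] refutes=False
  v=001: Γ:[p2=T] Δ:[(p1 → (p2 ∧ p0))=T] refutes=False
  v=010: Γ:[p2=F] Δ:[(p1 → (p2 ∧ p0))=F] refutes=False
  v=011: Γ:[p2=T] Δ:[(p1 → (p2 ∧ p0))=F] refutes=True  ← countermodel

Result: NO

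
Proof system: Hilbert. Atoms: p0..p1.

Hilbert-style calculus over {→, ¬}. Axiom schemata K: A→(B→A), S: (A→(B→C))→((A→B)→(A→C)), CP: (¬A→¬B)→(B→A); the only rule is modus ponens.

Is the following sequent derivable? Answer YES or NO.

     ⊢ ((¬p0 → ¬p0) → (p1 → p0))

Truth-table refutation:
  v=00: Γ:[] Δ:[((¬p0 → ¬p0) → (p1 → p0))=T] refutes=False
  v=01: Γ:[] Δ:[((¬p0 → ¬p0) → (p1 → p0))=F] refutes=True  ← countermodel

Result: NO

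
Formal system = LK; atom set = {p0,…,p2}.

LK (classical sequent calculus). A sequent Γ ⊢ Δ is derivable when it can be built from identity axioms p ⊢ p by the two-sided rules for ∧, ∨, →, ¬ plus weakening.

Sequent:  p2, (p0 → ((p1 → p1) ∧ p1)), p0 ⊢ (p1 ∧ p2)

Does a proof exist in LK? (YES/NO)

Derivation trace:
[∧R] p2, (p0 → ((p1 → p1) ∧ p1)), p0 ⊢ (p1 ∧ p2)
  [→L] p0, (p0 → ((p1 → p1) ∧ p1)) ⊢ p1
    [Ax] p0 ⊢ p0
    [∧L] ((p1 → p1) ∧ p1) ⊢ p1
      [→L] p1, (p1 → p1) ⊢ p1
        [Ax] p1 ⊢ p1
        [Ax] p1 ⊢ p1
  [Ax] p2 ⊢ p2

Result: YES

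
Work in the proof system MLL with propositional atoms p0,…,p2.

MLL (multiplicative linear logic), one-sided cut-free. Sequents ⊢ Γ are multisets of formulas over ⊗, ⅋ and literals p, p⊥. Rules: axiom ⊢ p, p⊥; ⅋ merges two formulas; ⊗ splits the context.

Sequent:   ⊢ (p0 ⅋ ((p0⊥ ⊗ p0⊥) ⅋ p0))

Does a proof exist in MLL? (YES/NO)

Derivation trace:
[⅋]  ⊢ (p0 ⅋ ((p0⊥ ⊗ p0⊥) ⅋ p0))
  [⅋]  ⊢ p0, ((p0⊥ ⊗ p0⊥) ⅋ p0)
    [⊗]  ⊢ p0, p0, (p0⊥ ⊗ p0⊥)
      [Ax]  ⊢ p0, p0⊥
      [Ax]  ⊢ p0, p0⊥

Result: YES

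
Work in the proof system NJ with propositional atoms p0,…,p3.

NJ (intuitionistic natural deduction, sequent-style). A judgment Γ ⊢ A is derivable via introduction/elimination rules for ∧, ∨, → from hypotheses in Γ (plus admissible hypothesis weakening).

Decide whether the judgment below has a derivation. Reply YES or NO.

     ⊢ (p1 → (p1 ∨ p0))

Proof tree:
[→I]  ⊢ (p1 → (p1 ∨ p0))
  [∨I₁] p1 ⊢ (p1 ∨ p0)
    [Ax] p1 ⊢ p1

Result: YES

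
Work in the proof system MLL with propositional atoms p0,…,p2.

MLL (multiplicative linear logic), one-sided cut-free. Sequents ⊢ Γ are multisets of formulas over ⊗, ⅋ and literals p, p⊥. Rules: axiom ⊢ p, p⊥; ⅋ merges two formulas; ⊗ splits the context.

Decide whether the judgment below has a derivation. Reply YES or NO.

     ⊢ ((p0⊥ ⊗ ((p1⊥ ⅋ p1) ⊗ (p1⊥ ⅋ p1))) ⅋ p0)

Derivation trace:
[⅋]  ⊢ ((p0⊥ ⊗ ((p1⊥ ⅋ p1) ⊗ (p1⊥ ⅋ p1))) ⅋ p0)
  [⊗]  ⊢ p0, (p0⊥ ⊗ ((p1⊥ ⅋ p1) ⊗ (p1⊥ ⅋ p1)))
    [Ax]  ⊢ p0, p0⊥
    [⊗]  ⊢ ((p1⊥ ⅋ p1) ⊗ (p1⊥ ⅋ p1))
      [⅋]  ⊢ (p1⊥ ⅋ p1)
        [Ax]  ⊢ p1, p1⊥
      [⅋]  ⊢ (p1⊥ ⅋ p1)
        [Ax]  ⊢ p1, p1⊥

Result: YES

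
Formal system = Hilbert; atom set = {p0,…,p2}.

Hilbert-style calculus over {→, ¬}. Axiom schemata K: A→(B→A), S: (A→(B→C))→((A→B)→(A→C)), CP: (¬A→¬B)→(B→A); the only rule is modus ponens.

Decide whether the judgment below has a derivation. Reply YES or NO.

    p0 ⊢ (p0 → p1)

Enumerate valuations to refute Γ ⊢ Δ:
  v=000: Γ:[p0=F] Δ:[(p0 → p1)=T] refutes=False
  v=001: Γ:[p0=F] Δ:[(p0 → p1)=T] refutes=False
  v=010: Γ:[p0=F] Δ:[(p0 → p1)=T] refutes=False
  v=011: Γ:[p0=F] Δ:[(p0 → p1)=T] refutes=False
  v=100: Γ:[p0=T] Δ:[(p0 → p1)=F] refutes=True  ← countermodel

Result: NO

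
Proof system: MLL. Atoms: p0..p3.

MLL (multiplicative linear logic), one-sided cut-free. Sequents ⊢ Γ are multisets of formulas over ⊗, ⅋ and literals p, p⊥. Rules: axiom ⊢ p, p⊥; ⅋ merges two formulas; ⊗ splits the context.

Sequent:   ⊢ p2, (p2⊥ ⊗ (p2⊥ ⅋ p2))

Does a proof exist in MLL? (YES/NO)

Derivation trace:
[⊗]  ⊢ p2, (p2⊥ ⊗ (p2⊥ ⅋ p2))
  [Ax]  ⊢ p2, p2⊥
  [⅋]  ⊢ (p2⊥ ⅋ p2)
    [Ax]  ⊢ p2, p2⊥

Result: YES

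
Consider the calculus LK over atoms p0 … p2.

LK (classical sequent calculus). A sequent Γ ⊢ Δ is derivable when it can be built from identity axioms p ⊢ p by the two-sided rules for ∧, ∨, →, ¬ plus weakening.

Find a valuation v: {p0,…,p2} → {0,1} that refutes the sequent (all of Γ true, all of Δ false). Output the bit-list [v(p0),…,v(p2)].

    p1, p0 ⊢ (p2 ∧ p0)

Search for a countermodel by truth-table:
  v=000: Γ:[p1=F, p0=F] Δ:[(p2 ∧ p0)=F] refutes=False
  v=001: Γ:[p1=F, p0=F] Δ:[(p2 ∧ p0)=F] refutes=False
  v=010: Γ:[p1=T, p0=F] Δ:[(p2 ∧ p0)=F] refutes=False
  v=011: Γ:[p1=T, p0=F] Δ:[(p2 ∧ p0)=F] refutes=False
  v=100: Γ:[p1=F, p0=T] Δ:[(p2 ∧ p0)=F] refutes=False
  v=101: Γ:[p1=F, p0=T] Δ:[(p2 ∧ p0)=T] refutes=False
  v=110: Γ:[p1=T, p0=T] Δ:[(p2 ∧ p0)=F] refutes=True  ← countermodel

Result: [1, 1, 0]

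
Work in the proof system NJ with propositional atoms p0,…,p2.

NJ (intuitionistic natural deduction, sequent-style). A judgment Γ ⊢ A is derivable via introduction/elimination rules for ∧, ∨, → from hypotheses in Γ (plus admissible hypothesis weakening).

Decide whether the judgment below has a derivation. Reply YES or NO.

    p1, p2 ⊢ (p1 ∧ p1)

Derivation (root first):
[Wk] p1, p2 ⊢ (p1 ∧ p1)
  [∧I] p1 ⊢ (p1 ∧ p1)
    [Ax] p1 ⊢ p1
    [Ax] p1 ⊢ p1

Result: YES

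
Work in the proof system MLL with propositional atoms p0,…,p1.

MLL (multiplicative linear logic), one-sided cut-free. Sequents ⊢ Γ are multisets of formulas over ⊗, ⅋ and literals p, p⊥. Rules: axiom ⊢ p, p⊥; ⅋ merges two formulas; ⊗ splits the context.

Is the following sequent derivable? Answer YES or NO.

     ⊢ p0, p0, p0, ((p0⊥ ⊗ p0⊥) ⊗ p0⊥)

Derivation (root first):
[⊗]  ⊢ p0, p0, p0, ((p0⊥ ⊗ p0⊥) ⊗ p0⊥)
  [⊗]  ⊢ p0, p0, (p0⊥ ⊗ p0⊥)
    [Ax]  ⊢ p0, p0⊥
    [Ax]  ⊢ p0, p0⊥
  [Ax]  ⊢ p0, p0⊥

Result: YES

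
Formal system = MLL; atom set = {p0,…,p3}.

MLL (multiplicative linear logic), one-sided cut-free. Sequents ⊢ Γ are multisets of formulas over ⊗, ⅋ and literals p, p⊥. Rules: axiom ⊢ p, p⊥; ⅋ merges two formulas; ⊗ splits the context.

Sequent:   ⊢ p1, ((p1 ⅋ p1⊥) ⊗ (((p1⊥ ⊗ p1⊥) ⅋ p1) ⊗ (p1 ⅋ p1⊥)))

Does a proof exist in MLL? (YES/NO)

Derivation trace:
[⊗]  ⊢ p1, ((p1 ⅋ p1⊥) ⊗ (((p1⊥ ⊗ p1⊥) ⅋ p1) ⊗ (p1 ⅋ p1⊥)))
  [⅋]  ⊢ (p1 ⅋ p1⊥)
    [Ax]  ⊢ p1, p1⊥
  [⊗]  ⊢ p1, (((p1⊥ ⊗ p1⊥) ⅋ p1) ⊗ (p1 ⅋ p1⊥))
    [⅋]  ⊢ p1, ((p1⊥ ⊗ p1⊥) ⅋ p1)
      [⊗]  ⊢ p1, p1, (p1⊥ ⊗ p1⊥)
        [Ax]  ⊢ p1, p1⊥
        [Ax]  ⊢ p1, p1⊥
    [⅋]  ⊢ (p1 ⅋ p1⊥)
      [Ax]  ⊢ p1, p1⊥

Result: YES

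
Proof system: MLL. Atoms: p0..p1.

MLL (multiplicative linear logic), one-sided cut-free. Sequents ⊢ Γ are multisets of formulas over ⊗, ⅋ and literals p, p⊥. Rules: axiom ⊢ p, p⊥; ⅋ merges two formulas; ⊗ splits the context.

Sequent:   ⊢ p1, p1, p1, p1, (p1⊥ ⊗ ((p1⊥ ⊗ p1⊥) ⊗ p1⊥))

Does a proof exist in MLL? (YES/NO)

Derivation trace:
[⊗]  ⊢ p1, p1, p1, p1, (p1⊥ ⊗ ((p1⊥ ⊗ p1⊥) ⊗ p1⊥))
  [Ax]  ⊢ p1, p1⊥
  [⊗]  ⊢ p1, p1, p1, ((p1⊥ ⊗ p1⊥) ⊗ p1⊥)
    [⊗]  ⊢ p1, p1, (p1⊥ ⊗ p1⊥)
      [Ax]  ⊢ p1, p1⊥
      [Ax]  ⊢ p1, p1⊥
    [Ax]  ⊢ p1, p1⊥

Result: YES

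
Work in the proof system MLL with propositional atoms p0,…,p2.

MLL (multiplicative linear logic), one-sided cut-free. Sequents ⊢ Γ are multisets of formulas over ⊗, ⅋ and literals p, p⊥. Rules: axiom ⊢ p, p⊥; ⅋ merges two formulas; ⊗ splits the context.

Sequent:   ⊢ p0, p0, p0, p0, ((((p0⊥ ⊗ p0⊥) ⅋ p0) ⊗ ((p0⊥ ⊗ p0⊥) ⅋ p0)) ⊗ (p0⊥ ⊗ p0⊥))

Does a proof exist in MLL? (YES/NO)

Derivation (root first):
[⊗]  ⊢ p0, p0, p0, p0, ((((p0⊥ ⊗ p0⊥) ⅋ p0) ⊗ ((p0⊥ ⊗ p0⊥) ⅋ p0)) ⊗ (p0⊥ ⊗ p0⊥))
  [⊗]  ⊢ p0, p0, (((p0⊥ ⊗ p0⊥) ⅋ p0) ⊗ ((p0⊥ ⊗ p0⊥) ⅋ p0))
    [⅋]  ⊢ p0, ((p0⊥ ⊗ p0⊥) ⅋ p0)
      [⊗]  ⊢ p0, p0, (p0⊥ ⊗ p0⊥)
        [Ax]  ⊢ p0, p0⊥
        [Ax]  ⊢ p0, p0⊥
    [⅋]  ⊢ p0, ((p0⊥ ⊗ p0⊥) ⅋ p0)
      [⊗]  ⊢ p0, p0, (p0⊥ ⊗ p0⊥)
        [Ax]  ⊢ p0, p0⊥
        [Ax]  ⊢ p0, p0⊥
  [⊗]  ⊢ p0, p0, (p0⊥ ⊗ p0⊥)
    [Ax]  ⊢ p0, p0⊥
    [Ax]  ⊢ p0, p0⊥

Result: YES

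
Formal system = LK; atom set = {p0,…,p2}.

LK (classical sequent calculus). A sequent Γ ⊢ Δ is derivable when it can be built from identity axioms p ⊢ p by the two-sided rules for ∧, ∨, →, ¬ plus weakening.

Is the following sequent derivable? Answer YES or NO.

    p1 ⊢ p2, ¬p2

Derivation trace:
[WL] p1 ⊢ p2, ¬p2
  [¬R]  ⊢ p2, ¬p2
    [Ax] p2 ⊢ p2

Result: YES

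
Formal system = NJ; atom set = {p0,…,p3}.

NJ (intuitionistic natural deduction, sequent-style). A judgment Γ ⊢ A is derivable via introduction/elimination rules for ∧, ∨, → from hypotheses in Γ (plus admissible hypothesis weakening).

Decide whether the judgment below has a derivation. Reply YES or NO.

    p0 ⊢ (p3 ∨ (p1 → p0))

Derivation trace:
[∨I₂] p0 ⊢ (p3 ∨ (p1 → p0))
  [→I] p0 ⊢ (p1 → p0)
    [Wk] p0, p1 ⊢ p0
      [Ax] p0 ⊢ p0

Result: YES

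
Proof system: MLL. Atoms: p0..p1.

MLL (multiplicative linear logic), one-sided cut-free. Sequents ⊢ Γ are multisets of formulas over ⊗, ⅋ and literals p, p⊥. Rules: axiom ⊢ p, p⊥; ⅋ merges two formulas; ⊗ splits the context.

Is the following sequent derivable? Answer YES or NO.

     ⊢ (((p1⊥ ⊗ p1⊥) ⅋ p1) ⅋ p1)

Proof tree:
[⅋]  ⊢ (((p1⊥ ⊗ p1⊥) ⅋ p1) ⅋ p1)
  [⅋]  ⊢ p1, ((p1⊥ ⊗ p1⊥) ⅋ p1)
    [⊗]  ⊢ p1, p1, (p1⊥ ⊗ p1⊥)
      [Ax]  ⊢ p1, p1⊥
      [Ax]  ⊢ p1, p1⊥

Result: YES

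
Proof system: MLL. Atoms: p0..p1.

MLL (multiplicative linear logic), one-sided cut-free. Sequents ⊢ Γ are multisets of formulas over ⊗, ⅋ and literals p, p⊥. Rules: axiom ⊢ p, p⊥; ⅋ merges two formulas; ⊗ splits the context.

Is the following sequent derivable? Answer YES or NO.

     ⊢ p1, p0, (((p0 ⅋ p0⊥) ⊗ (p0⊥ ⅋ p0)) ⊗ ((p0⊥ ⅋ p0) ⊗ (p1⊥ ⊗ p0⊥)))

Derivation trace:
[⊗]  ⊢ p1, p0, (((p0 ⅋ p0⊥) ⊗ (p0⊥ ⅋ p0)) ⊗ ((p0⊥ ⅋ p0) ⊗ (p1⊥ ⊗ p0⊥)))
  [⊗]  ⊢ ((p0 ⅋ p0⊥) ⊗ (p0⊥ ⅋ p0))
    [⅋]  ⊢ (p0 ⅋ p0⊥)
      [Ax]  ⊢ p0, p0⊥
    [⅋]  ⊢ (p0⊥ ⅋ p0)
      [Ax]  ⊢ p0, p0⊥
  [⊗]  ⊢ p1, p0, ((p0⊥ ⅋ p0) ⊗ (p1⊥ ⊗ p0⊥))
    [⅋]  ⊢ (p0⊥ ⅋ p0)
      [Ax]  ⊢ p0, p0⊥
    [⊗]  ⊢ p1, p0, (p1⊥ ⊗ p0⊥)
      [Ax]  ⊢ p1, p1⊥
      [Ax]  ⊢ p0, p0⊥

Result: YES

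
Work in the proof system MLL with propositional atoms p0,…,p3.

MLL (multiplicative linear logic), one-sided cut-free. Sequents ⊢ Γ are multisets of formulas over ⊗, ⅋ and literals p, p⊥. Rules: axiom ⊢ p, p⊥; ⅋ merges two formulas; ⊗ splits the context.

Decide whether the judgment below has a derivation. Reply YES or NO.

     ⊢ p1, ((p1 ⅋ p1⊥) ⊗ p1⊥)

Derivation (root first):
[⊗]  ⊢ p1, ((p1 ⅋ p1⊥) ⊗ p1⊥)
  [⅋]  ⊢ (p1 ⅋ p1⊥)
    [Ax]  ⊢ p1, p1⊥
  [Ax]  ⊢ p1, p1⊥

Result: YES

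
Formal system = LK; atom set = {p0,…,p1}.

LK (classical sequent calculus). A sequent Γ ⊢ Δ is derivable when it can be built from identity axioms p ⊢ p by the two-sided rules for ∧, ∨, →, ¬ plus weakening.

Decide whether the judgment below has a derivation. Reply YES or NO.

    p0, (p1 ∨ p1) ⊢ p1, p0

Derivation (root first):
[∨L] p0, (p1 ∨ p1) ⊢ p1, p0
  [Ax] p1 ⊢ p1
  [WL] p0, p1 ⊢ p0
    [Ax] p0 ⊢ p0

Result: YES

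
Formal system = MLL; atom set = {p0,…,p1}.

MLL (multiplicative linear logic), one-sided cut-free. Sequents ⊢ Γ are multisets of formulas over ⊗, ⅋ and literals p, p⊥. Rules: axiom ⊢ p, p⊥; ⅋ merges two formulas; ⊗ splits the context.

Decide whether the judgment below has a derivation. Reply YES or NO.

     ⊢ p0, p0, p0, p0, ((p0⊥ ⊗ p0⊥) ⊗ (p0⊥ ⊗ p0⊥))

Derivation trace:
[⊗]  ⊢ p0, p0, p0, p0, ((p0⊥ ⊗ p0⊥) ⊗ (p0⊥ ⊗ p0⊥))
  [⊗]  ⊢ p0, p0, (p0⊥ ⊗ p0⊥)
    [Ax]  ⊢ p0, p0⊥
    [Ax]  ⊢ p0, p0⊥
  [⊗]  ⊢ p0, p0, (p0⊥ ⊗ p0⊥)
    [Ax]  ⊢ p0, p0⊥
    [Ax]  ⊢ p0, p0⊥

Result: YES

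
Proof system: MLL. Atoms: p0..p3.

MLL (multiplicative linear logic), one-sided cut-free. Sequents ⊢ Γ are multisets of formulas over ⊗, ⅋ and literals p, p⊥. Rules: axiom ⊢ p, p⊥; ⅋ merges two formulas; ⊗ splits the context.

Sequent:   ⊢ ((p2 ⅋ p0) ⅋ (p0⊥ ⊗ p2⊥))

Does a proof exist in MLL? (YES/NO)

Proof tree:
[⅋]  ⊢ ((p2 ⅋ p0) ⅋ (p0⊥ ⊗ p2⊥))
  [⅋]  ⊢ (p0⊥ ⊗ p2⊥), (p2 ⅋ p0)
    [⊗]  ⊢ p0, p2, (p0⊥ ⊗ p2⊥)
      [Ax]  ⊢ p0, p0⊥
      [Ax]  ⊢ p2, p2⊥

Result: YES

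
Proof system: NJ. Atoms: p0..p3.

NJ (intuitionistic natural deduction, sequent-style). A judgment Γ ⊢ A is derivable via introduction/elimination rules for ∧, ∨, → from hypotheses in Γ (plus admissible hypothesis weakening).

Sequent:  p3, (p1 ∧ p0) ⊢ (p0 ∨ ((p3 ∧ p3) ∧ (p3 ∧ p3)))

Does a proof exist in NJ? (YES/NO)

Proof tree:
[∨I₂] p3, (p1 ∧ p0) ⊢ (p0 ∨ ((p3 ∧ p3) ∧ (p3 ∧ p3)))
  [Wk] p3, (p1 ∧ p0) ⊢ ((p3 ∧ p3) ∧ (p3 ∧ p3))
    [∧I] p3 ⊢ ((p3 ∧ p3) ∧ (p3 ∧ p3))
      [∧I] p3 ⊢ (p3 ∧ p3)
        [Ax] p3 ⊢ p3
        [Ax] p3 ⊢ p3
      [∧I] p3 ⊢ (p3 ∧ p3)
        [Ax] p3 ⊢ p3
        [Ax] p3 ⊢ p3

Result: YES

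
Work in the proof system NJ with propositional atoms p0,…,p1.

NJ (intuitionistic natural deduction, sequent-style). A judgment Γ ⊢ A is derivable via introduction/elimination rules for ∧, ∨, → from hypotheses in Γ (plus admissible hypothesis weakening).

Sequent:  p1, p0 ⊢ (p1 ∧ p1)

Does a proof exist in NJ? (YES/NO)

Derivation (root first):
[Wk] p1, p0 ⊢ (p1 ∧ p1)
  [∧I] p1 ⊢ (p1 ∧ p1)
    [Ax] p1 ⊢ p1
    [Ax] p1 ⊢ p1

Result: YES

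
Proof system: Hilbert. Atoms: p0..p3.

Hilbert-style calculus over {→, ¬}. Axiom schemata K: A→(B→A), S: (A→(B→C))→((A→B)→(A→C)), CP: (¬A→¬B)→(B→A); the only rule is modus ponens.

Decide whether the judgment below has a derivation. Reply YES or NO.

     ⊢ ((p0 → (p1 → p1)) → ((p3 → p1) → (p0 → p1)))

Enumerate valuations to refute Γ ⊢ Δ:
  v=0000: Γ:[] Δ:[((p0 → (p1 → p1)) → ((p3 → p1) → (p0 → p1)))=T] refutes=False
  v=0001: Γ:[] Δ:[((p0 → (p1 → p1)) → ((p3 → p1) → (p0 → p1)))=T] refutes=False
  v=0010: Γ:[] Δ:[((p0 → (p1 → p1)) → ((p3 → p1) → (p0 → p1)))=T] refutes=False
  v=0011: Γ:[] Δ:[((p0 → (p1 → p1)) → ((p3 → p1) → (p0 → p1)))=T] refutes=False
  v=0100: Γ:[] Δ:[((p0 → (p1 → p1)) → ((p3 → p1) → (p0 → p1)))=T] refutes=False
  v=0101: Γ:[] Δ:[((p0 → (p1 → p1)) → ((p3 → p1) → (p0 → p1)))=T] refutes=False
  v=0110: Γ:[] Δ:[((p0 → (p1 → p1)) → ((p3 → p1) → (p0 → p1)))=T] refutes=False
  v=0111: Γ:[] Δ:[((p0 → (p1 → p1)) → ((p3 → p1) → (p0 → p1)))=T] refutes=False
  v=1000: Γ:[] Δ:[((p0 → (p1 → p1)) → ((p3 → p1) → (p0 → p1)))=F] refutes=True  ← countermodel

Result: NO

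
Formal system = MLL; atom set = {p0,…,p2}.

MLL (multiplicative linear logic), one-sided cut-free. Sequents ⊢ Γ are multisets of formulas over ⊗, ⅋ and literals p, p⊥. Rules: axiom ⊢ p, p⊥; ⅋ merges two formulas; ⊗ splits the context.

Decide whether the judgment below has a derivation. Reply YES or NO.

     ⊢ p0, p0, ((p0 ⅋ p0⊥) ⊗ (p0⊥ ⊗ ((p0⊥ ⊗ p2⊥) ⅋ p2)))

Derivation (root first):
[⊗]  ⊢ p0, p0, ((p0 ⅋ p0⊥) ⊗ (p0⊥ ⊗ ((p0⊥ ⊗ p2⊥) ⅋ p2)))
  [⅋]  ⊢ (p0 ⅋ p0⊥)
    [Ax]  ⊢ p0, p0⊥
  [⊗]  ⊢ p0, p0, (p0⊥ ⊗ ((p0⊥ ⊗ p2⊥) ⅋ p2))
    [Ax]  ⊢ p0, p0⊥
    [⅋]  ⊢ p0, ((p0⊥ ⊗ p2⊥) ⅋ p2)
      [⊗]  ⊢ p0, p2, (p0⊥ ⊗ p2⊥)
        [Ax]  ⊢ p0, p0⊥
        [Ax]  ⊢ p2, p2⊥

Result: YES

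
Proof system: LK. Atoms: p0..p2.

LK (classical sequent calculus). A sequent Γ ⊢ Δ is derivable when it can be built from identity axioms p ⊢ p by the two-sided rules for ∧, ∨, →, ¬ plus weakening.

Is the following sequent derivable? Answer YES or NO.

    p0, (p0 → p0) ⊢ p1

Truth-table refutation:
  v=000: Γ:[p0=F, (p0 → p0)=T] Δ:[p1=F] refutes=False
  v=001: Γ:[p0=F, (p0 → p0)=T] Δ:[p1=F] refutes=False
  v=010: Γ:[p0=F, (p0 → p0)=T] Δ:[p1=T] refutes=False
  v=011: Γ:[p0=F, (p0 → p0)=T] Δ:[p1=T] refutes=False
  v=100: Γ:[p0=T, (p0 → p0)=T] Δ:[p1=F] refutes=True  ← countermodel

Result: NO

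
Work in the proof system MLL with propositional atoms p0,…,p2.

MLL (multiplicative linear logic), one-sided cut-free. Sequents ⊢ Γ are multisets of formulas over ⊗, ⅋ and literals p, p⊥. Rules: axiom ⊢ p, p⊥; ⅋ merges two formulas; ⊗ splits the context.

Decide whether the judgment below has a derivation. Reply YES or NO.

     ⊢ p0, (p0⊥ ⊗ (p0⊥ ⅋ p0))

Derivation (root first):
[⊗]  ⊢ p0, (p0⊥ ⊗ (p0⊥ ⅋ p0))
  [Ax]  ⊢ p0, p0⊥
  [⅋]  ⊢ (p0⊥ ⅋ p0)
    [Ax]  ⊢ p0, p0⊥

Result: YES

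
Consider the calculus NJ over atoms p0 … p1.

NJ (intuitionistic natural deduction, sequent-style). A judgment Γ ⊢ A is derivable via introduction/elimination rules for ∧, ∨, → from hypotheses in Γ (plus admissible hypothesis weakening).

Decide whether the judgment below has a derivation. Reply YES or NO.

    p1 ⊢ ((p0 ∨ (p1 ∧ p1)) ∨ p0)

Proof tree:
[∨I₁] p1 ⊢ ((p0 ∨ (p1 ∧ p1)) ∨ p0)
  [∨I₂] p1 ⊢ (p0 ∨ (p1 ∧ p1))
    [∧I] p1 ⊢ (p1 ∧ p1)
      [Wk] p1, p1 ⊢ p1
        [Ax] p1 ⊢ p1
      [Ax] p1 ⊢ p1

Result: YES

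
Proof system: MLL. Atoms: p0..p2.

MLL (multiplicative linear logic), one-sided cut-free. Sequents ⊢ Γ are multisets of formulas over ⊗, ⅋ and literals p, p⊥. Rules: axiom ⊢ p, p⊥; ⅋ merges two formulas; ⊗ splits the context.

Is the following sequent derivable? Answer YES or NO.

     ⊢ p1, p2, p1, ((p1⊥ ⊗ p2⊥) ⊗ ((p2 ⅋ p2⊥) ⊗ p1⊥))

Derivation trace:
[⊗]  ⊢ p1, p2, p1, ((p1⊥ ⊗ p2⊥) ⊗ ((p2 ⅋ p2⊥) ⊗ p1⊥))
  [⊗]  ⊢ p1, p2, (p1⊥ ⊗ p2⊥)
    [Ax]  ⊢ p1, p1⊥
    [Ax]  ⊢ p2, p2⊥
  [⊗]  ⊢ p1, ((p2 ⅋ p2⊥) ⊗ p1⊥)
    [⅋]  ⊢ (p2 ⅋ p2⊥)
      [Ax]  ⊢ p2, p2⊥
    [Ax]  ⊢ p1, p1⊥

Result: YES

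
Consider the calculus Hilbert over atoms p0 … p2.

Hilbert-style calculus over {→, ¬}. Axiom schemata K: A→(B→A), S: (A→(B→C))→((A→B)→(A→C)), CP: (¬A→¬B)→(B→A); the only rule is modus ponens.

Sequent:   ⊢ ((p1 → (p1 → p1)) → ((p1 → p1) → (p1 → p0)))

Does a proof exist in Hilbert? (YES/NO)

Enumerate valuations to refute Γ ⊢ Δ:
  v=000: Γ:[] Δ:[((p1 → (p1 → p1)) → ((p1 → p1) → (p1 → p0)))=T] refutes=False
  v=001: Γ:[] Δ:[((p1 → (p1 → p1)) → ((p1 → p1) → (p1 → p0)))=T] refutes=False
  v=010: Γ:[] Δ:[((p1 → (p1 → p1)) → ((p1 → p1) → (p1 → p0)))=F] refutes=True  ← countermodel

Result: NO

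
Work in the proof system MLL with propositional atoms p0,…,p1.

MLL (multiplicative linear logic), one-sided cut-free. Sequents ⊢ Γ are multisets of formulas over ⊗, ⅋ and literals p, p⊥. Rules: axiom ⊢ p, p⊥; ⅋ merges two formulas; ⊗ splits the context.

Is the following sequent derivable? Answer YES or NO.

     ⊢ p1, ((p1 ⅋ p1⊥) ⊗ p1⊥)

Derivation (root first):
[⊗]  ⊢ p1, ((p1 ⅋ p1⊥) ⊗ p1⊥)
  [⅋]  ⊢ (p1 ⅋ p1⊥)
    [Ax]  ⊢ p1, p1⊥
  [Ax]  ⊢ p1, p1⊥

Result: YES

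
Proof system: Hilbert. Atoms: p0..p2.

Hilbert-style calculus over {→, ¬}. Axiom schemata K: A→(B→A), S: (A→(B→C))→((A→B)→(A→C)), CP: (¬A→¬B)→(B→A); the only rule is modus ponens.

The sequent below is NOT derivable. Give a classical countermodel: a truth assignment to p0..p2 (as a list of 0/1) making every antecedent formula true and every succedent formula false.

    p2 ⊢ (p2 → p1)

Truth-table refutation:
  v=000: Γ:[p2=F] Δ:[(p2 → p1)=T] refutes=False
  v=001: Γ:[p2=T] Δ:[(p2 → p1)=F] refutes=True  ← countermodel

Result: [0, 0, 1]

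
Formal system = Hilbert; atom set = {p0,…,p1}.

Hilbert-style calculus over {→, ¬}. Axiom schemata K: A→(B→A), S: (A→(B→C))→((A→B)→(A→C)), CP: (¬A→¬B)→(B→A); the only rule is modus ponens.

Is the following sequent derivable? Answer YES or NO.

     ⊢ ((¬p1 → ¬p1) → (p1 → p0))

Truth-table refutation:
  v=00: Γ:[] Δ:[((¬p1 → ¬p1) → (p1 → p0))=T] refutes=False
  v=01: Γ:[] Δ:[((¬p1 → ¬p1) → (p1 → p0))=F] refutes=True  ← countermodel

Result: NO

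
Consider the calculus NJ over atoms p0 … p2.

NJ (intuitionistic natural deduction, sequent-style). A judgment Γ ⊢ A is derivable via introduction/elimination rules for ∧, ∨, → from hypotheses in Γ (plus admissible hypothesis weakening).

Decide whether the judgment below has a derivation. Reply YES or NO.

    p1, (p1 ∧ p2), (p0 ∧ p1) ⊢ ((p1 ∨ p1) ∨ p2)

Derivation (root first):
[∨I₁] p1, (p1 ∧ p2), (p0 ∧ p1) ⊢ ((p1 ∨ p1) ∨ p2)
  [Wk] p1, (p1 ∧ p2), (p0 ∧ p1) ⊢ (p1 ∨ p1)
    [∨I₂] p1, (p1 ∧ p2) ⊢ (p1 ∨ p1)
      [Wk] p1, (p1 ∧ p2) ⊢ p1
        [Ax] p1 ⊢ p1

Result: YES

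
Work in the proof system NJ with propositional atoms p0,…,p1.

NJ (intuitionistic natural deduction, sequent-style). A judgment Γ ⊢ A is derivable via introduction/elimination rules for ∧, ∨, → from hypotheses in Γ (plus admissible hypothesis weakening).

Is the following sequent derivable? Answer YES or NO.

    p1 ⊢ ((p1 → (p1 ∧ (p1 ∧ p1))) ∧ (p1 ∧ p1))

Derivation trace:
[∧I] p1 ⊢ ((p1 → (p1 ∧ (p1 ∧ p1))) ∧ (p1 ∧ p1))
  [→I]  ⊢ (p1 → (p1 ∧ (p1 ∧ p1)))
    [∧I] p1 ⊢ (p1 ∧ (p1 ∧ p1))
      [Ax] p1 ⊢ p1
      [∧I] p1 ⊢ (p1 ∧ p1)
        [Ax] p1 ⊢ p1
        [Ax] p1 ⊢ p1
  [∧I] p1 ⊢ (p1 ∧ p1)
    [Ax] p1 ⊢ p1
    [Ax] p1 ⊢ p1

Result: YES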